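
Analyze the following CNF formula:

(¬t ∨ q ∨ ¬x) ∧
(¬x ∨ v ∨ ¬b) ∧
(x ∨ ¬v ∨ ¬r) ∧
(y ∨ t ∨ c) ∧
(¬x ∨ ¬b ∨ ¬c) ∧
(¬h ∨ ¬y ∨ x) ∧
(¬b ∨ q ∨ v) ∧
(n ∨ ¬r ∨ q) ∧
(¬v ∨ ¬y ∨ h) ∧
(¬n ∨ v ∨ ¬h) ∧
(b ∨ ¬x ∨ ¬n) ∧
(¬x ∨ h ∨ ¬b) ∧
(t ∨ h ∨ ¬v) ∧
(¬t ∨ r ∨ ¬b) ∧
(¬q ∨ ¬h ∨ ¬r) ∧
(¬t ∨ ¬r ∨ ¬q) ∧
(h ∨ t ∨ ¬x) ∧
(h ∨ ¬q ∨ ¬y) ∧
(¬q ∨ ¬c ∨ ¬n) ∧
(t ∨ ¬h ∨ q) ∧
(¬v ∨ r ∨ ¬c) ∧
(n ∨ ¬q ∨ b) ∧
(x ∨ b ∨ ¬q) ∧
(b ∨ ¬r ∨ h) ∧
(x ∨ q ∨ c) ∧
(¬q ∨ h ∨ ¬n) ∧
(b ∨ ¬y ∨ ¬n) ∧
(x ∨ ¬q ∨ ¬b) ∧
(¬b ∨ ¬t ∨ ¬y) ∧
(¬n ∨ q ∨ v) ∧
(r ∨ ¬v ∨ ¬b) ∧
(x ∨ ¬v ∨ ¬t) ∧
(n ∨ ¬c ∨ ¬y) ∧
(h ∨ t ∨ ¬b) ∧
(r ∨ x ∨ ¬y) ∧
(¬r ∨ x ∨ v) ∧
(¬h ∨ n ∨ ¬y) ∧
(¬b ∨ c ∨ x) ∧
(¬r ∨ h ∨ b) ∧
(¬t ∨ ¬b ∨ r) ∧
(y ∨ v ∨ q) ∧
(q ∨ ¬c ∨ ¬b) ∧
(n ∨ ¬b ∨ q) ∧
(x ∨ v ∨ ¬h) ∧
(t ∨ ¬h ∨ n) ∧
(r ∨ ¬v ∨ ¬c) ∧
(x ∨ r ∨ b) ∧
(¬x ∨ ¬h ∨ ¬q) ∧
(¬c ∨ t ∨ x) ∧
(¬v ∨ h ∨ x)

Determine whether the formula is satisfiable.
No

No, the formula is not satisfiable.

No assignment of truth values to the variables can make all 50 clauses true simultaneously.

The formula is UNSAT (unsatisfiable).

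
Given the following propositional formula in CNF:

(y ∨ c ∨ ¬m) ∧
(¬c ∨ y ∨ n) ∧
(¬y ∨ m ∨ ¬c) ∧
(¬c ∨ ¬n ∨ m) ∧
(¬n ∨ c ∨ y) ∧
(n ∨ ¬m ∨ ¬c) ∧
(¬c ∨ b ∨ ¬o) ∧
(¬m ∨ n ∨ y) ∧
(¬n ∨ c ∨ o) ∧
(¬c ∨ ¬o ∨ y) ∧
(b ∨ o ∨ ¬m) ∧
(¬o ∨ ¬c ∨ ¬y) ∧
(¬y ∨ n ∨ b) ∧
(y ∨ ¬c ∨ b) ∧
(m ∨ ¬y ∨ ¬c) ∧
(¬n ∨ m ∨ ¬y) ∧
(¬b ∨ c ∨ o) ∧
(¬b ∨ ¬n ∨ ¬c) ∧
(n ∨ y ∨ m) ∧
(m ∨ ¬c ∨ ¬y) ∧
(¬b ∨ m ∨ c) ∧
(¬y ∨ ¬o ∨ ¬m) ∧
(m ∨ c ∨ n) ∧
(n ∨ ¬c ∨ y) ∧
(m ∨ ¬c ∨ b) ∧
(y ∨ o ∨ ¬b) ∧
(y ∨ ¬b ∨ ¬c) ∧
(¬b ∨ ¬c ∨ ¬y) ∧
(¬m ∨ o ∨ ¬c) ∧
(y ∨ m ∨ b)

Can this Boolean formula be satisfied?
No

No, the formula is not satisfiable.

No assignment of truth values to the variables can make all 30 clauses true simultaneously.

The formula is UNSAT (unsatisfiable).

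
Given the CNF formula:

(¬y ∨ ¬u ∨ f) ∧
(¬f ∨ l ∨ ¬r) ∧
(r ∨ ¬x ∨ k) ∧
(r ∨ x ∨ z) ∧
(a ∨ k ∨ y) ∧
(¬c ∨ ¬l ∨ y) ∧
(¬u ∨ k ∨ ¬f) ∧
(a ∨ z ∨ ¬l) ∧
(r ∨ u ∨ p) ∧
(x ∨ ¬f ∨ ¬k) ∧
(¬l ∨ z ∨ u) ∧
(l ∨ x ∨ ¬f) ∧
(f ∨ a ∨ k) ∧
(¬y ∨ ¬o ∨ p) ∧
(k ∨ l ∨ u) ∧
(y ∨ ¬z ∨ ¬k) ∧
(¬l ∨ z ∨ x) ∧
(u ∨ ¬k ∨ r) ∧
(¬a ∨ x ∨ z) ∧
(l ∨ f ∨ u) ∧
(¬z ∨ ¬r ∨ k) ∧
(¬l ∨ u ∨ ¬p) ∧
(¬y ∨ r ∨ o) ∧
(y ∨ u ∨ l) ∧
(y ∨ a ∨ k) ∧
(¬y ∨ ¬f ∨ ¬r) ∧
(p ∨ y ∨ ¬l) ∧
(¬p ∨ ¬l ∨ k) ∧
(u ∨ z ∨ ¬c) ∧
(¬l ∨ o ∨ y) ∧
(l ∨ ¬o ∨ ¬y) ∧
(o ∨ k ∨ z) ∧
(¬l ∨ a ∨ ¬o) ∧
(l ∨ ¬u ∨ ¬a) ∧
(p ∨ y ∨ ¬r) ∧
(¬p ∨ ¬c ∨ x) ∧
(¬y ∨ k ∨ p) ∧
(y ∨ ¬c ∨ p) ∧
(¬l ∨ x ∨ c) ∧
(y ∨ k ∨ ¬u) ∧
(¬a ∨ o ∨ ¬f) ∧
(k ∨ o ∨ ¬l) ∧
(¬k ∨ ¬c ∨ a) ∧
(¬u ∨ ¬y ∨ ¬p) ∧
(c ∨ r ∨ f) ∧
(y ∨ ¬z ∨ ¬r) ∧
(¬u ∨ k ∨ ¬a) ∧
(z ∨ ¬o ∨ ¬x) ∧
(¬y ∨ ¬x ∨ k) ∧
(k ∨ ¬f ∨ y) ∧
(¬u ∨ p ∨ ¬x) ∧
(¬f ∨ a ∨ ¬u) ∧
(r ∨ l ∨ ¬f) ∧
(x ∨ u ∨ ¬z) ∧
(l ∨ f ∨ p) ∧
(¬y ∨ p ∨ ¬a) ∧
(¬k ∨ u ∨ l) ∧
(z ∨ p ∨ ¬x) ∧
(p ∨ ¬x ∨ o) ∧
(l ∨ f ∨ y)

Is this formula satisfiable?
No

No, the formula is not satisfiable.

No assignment of truth values to the variables can make all 60 clauses true simultaneously.

The formula is UNSAT (unsatisfiable).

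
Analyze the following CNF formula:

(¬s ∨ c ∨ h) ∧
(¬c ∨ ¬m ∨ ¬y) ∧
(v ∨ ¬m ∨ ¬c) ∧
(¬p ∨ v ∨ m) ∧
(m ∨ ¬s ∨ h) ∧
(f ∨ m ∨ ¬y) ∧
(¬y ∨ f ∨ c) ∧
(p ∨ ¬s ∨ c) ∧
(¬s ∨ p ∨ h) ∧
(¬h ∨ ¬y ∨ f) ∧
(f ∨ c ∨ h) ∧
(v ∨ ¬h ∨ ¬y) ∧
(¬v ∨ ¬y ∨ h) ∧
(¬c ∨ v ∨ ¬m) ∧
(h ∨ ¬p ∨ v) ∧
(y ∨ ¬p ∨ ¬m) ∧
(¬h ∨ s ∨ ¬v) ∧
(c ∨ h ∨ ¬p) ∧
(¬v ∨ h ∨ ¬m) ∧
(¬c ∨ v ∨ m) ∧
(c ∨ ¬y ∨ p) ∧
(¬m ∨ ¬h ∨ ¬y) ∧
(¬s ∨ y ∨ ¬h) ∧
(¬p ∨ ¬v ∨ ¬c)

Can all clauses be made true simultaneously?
Yes

Yes, the formula is satisfiable.

One satisfying assignment is: y=False, c=False, m=False, v=False, s=False, f=False, p=False, h=True

Verification: With this assignment, all 24 clauses evaluate to true.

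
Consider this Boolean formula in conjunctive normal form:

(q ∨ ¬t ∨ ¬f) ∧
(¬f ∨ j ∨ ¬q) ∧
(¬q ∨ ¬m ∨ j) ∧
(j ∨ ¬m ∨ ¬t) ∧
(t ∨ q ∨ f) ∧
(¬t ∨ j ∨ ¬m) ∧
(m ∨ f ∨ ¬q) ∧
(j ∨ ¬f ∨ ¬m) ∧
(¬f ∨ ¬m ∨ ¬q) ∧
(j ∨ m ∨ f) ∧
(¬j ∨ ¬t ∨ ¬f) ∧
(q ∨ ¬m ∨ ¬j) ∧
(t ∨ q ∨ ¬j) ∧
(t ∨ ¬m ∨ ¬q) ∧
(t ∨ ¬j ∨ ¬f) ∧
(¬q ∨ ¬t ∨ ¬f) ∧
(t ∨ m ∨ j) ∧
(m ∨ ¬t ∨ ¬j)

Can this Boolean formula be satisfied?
Yes

Yes, the formula is satisfiable.

One satisfying assignment is: m=True, t=True, f=False, q=True, j=True

Verification: With this assignment, all 18 clauses evaluate to true.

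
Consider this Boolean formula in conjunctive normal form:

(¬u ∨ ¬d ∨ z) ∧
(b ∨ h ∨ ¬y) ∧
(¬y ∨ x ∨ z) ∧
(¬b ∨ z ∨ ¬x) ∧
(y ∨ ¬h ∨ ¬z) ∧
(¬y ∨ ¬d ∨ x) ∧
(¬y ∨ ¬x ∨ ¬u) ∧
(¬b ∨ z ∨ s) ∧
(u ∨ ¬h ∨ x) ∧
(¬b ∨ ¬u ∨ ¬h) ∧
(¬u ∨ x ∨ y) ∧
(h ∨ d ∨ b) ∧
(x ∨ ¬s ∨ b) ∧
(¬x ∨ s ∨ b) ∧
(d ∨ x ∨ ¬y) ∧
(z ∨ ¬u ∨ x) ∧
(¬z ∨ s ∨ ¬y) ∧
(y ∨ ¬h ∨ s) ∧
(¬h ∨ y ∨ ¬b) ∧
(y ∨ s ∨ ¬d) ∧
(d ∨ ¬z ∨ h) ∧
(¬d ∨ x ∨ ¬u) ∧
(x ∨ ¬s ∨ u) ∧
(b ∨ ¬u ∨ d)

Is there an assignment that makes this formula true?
Yes

Yes, the formula is satisfiable.

One satisfying assignment is: d=True, y=False, u=False, z=True, h=False, s=True, x=True, b=False

Verification: With this assignment, all 24 clauses evaluate to true.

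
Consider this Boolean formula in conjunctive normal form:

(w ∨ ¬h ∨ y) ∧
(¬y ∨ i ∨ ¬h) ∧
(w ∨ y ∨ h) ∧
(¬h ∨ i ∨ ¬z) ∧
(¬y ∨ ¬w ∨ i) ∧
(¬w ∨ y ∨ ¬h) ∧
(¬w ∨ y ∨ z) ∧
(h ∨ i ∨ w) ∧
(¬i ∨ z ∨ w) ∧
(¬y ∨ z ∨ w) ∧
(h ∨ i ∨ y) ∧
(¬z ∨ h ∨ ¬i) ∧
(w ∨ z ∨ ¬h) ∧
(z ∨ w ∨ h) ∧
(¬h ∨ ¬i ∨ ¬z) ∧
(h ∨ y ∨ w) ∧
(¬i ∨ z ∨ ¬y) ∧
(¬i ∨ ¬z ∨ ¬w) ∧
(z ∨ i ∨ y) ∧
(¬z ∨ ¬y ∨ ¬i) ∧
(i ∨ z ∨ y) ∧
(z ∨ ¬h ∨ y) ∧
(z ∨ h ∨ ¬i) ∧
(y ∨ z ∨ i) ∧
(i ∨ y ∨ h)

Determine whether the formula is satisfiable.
No

No, the formula is not satisfiable.

No assignment of truth values to the variables can make all 25 clauses true simultaneously.

The formula is UNSAT (unsatisfiable).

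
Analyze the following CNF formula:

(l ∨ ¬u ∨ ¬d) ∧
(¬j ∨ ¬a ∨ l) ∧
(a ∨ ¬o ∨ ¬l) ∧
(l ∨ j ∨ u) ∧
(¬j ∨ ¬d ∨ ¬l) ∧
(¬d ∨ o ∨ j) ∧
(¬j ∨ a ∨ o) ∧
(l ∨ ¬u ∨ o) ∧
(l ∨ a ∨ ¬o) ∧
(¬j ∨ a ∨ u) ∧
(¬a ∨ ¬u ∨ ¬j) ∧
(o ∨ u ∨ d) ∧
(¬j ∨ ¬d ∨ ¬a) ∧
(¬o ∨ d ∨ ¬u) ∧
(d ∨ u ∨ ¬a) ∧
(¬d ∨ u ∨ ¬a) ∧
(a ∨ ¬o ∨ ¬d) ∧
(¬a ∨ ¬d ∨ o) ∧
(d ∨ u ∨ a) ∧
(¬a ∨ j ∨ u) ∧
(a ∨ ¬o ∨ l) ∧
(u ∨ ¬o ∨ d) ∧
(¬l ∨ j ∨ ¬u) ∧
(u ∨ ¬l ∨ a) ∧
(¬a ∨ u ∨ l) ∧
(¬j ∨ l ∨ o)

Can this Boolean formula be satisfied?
No

No, the formula is not satisfiable.

No assignment of truth values to the variables can make all 26 clauses true simultaneously.

The formula is UNSAT (unsatisfiable).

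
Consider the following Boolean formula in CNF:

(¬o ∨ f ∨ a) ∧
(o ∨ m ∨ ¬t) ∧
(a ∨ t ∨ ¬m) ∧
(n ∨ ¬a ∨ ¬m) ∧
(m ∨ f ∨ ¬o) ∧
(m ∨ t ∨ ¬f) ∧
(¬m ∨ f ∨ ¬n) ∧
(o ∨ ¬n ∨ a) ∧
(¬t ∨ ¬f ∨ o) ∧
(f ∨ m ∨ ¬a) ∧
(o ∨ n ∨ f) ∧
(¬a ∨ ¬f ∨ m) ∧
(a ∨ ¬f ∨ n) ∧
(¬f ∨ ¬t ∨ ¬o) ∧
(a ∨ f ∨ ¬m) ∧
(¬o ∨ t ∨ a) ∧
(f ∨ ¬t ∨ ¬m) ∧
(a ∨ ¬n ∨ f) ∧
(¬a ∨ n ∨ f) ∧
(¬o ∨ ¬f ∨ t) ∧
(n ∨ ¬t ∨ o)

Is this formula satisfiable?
Yes

Yes, the formula is satisfiable.

One satisfying assignment is: o=False, n=True, t=False, m=True, f=True, a=True

Verification: With this assignment, all 21 clauses evaluate to true.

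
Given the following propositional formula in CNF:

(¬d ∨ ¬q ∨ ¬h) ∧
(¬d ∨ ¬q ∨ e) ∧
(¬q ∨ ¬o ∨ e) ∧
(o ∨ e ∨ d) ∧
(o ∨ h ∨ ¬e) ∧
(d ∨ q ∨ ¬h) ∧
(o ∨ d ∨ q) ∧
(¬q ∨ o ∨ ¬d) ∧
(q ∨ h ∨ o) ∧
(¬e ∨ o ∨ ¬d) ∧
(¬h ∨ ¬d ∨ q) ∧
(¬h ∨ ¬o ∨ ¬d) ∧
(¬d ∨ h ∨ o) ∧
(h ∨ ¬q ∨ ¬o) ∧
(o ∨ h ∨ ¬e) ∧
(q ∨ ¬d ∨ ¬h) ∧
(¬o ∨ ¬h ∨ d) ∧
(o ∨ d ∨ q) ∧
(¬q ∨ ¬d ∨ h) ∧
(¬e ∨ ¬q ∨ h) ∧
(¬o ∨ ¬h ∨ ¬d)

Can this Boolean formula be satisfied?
Yes

Yes, the formula is satisfiable.

One satisfying assignment is: d=False, h=True, q=True, o=False, e=True

Verification: With this assignment, all 21 clauses evaluate to true.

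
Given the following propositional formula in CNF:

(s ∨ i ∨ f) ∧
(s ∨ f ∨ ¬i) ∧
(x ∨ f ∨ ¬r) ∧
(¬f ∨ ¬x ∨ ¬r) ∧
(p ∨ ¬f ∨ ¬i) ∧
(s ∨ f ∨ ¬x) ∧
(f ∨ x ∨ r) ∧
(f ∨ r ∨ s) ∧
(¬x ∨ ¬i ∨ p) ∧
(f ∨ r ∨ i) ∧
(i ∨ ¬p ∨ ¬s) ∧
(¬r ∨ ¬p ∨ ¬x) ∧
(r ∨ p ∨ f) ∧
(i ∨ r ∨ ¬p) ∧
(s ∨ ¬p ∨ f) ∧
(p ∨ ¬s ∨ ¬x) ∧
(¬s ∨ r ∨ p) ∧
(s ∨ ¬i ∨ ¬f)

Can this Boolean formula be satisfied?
Yes

Yes, the formula is satisfiable.

One satisfying assignment is: i=False, p=False, f=True, s=False, x=False, r=False

Verification: With this assignment, all 18 clauses evaluate to true.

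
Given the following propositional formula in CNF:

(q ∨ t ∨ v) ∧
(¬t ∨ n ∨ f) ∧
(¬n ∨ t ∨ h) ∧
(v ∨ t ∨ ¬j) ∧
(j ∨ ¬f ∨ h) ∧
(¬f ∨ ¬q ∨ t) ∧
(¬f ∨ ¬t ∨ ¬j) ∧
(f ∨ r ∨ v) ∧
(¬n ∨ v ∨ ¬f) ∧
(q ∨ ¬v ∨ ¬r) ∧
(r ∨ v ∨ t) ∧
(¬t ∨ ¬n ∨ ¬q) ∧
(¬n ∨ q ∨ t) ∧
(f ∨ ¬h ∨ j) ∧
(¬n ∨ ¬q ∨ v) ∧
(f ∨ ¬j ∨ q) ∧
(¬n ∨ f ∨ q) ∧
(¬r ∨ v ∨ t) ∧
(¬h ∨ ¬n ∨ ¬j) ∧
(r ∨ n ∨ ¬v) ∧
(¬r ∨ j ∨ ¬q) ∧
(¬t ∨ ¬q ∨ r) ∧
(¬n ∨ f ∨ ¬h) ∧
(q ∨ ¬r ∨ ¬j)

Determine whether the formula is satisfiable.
Yes

Yes, the formula is satisfiable.

One satisfying assignment is: j=True, t=False, n=False, h=False, q=True, r=True, v=True, f=False

Verification: With this assignment, all 24 clauses evaluate to true.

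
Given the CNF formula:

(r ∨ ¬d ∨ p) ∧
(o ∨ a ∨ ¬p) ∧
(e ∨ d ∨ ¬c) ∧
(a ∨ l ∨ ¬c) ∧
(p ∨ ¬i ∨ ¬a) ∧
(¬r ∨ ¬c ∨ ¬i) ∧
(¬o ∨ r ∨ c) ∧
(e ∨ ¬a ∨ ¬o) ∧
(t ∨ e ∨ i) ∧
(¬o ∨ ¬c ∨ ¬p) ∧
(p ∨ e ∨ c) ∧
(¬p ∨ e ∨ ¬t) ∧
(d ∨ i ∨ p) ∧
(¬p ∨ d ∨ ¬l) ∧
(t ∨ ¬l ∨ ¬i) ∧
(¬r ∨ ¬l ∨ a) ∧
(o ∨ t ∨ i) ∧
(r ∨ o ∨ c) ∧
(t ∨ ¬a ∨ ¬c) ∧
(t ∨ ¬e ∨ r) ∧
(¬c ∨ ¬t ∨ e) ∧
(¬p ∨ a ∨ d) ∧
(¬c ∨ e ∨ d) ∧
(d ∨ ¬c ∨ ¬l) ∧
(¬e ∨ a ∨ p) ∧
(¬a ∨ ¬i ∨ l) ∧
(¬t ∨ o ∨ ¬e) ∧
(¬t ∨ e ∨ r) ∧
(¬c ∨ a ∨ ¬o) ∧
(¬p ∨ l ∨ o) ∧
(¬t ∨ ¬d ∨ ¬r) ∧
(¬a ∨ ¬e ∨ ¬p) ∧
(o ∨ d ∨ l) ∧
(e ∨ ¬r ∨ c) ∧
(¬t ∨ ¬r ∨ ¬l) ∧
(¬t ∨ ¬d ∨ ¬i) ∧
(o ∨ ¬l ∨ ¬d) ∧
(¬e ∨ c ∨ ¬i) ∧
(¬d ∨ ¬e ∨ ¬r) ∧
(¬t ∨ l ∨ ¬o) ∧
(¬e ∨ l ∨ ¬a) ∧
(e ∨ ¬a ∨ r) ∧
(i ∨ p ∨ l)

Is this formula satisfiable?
No

No, the formula is not satisfiable.

No assignment of truth values to the variables can make all 43 clauses true simultaneously.

The formula is UNSAT (unsatisfiable).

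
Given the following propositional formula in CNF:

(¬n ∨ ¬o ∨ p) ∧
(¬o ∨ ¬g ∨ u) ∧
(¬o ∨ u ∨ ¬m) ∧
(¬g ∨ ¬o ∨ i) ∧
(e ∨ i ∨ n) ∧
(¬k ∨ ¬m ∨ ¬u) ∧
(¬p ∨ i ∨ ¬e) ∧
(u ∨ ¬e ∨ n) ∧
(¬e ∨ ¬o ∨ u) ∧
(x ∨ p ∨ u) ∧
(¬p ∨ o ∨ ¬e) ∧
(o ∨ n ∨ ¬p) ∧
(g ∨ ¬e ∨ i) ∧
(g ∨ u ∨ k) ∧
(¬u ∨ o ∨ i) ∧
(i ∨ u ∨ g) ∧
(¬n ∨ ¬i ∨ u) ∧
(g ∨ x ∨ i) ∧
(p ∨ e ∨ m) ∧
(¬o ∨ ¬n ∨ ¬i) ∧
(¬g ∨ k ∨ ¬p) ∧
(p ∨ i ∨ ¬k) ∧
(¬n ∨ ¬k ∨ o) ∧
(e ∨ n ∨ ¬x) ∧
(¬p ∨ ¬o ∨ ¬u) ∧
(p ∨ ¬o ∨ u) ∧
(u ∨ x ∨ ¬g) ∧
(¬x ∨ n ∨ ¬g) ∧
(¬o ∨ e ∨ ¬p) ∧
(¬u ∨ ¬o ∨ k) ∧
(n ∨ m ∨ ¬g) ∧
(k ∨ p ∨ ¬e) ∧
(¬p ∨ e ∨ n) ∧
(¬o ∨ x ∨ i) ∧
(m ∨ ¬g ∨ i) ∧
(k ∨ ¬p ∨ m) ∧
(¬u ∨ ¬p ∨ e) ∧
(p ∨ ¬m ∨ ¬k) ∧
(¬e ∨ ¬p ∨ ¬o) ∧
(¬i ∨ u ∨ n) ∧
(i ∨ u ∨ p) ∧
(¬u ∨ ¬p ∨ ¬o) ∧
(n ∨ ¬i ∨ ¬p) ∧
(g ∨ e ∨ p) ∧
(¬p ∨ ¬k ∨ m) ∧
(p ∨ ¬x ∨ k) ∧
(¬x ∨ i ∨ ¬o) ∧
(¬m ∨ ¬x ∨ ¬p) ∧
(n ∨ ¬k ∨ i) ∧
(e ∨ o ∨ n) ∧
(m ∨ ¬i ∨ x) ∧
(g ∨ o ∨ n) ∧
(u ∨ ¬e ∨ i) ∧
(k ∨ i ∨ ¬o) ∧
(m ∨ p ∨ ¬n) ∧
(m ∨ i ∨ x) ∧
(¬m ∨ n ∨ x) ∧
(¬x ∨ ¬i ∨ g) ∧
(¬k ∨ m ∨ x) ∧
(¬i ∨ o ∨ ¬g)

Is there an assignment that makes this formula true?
No

No, the formula is not satisfiable.

No assignment of truth values to the variables can make all 60 clauses true simultaneously.

The formula is UNSAT (unsatisfiable).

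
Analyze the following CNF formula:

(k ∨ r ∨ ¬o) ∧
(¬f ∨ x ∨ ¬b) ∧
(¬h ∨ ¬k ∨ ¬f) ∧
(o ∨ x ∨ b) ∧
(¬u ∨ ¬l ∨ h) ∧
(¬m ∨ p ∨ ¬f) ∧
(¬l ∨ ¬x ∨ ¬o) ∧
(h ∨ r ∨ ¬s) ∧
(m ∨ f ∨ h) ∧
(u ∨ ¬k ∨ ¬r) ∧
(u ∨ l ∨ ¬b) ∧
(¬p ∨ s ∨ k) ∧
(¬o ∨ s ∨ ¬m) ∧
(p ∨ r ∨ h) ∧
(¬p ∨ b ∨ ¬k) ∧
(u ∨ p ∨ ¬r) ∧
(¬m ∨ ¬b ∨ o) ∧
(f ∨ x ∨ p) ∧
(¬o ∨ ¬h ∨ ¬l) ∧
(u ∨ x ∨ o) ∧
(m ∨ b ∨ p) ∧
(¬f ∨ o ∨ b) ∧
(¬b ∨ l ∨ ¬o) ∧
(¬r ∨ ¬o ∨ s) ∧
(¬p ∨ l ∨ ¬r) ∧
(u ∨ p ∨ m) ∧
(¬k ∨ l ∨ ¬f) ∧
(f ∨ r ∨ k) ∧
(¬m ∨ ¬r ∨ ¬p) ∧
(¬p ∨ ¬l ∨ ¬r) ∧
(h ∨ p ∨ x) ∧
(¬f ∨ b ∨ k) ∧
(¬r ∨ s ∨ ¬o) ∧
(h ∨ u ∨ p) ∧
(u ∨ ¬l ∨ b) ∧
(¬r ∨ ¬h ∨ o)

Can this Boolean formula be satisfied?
Yes

Yes, the formula is satisfiable.

One satisfying assignment is: m=False, s=False, f=True, r=True, b=True, o=False, p=False, k=False, x=True, l=False, u=True, h=False

Verification: With this assignment, all 36 clauses evaluate to true.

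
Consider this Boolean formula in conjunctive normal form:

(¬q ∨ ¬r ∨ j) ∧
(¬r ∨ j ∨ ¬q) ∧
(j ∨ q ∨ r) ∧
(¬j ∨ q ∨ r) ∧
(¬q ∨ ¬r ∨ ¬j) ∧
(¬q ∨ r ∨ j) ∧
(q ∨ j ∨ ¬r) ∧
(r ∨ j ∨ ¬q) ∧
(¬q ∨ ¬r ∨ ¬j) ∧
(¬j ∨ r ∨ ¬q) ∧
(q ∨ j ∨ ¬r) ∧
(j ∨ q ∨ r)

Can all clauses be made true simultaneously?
Yes

Yes, the formula is satisfiable.

One satisfying assignment is: q=False, j=True, r=True

Verification: With this assignment, all 12 clauses evaluate to true.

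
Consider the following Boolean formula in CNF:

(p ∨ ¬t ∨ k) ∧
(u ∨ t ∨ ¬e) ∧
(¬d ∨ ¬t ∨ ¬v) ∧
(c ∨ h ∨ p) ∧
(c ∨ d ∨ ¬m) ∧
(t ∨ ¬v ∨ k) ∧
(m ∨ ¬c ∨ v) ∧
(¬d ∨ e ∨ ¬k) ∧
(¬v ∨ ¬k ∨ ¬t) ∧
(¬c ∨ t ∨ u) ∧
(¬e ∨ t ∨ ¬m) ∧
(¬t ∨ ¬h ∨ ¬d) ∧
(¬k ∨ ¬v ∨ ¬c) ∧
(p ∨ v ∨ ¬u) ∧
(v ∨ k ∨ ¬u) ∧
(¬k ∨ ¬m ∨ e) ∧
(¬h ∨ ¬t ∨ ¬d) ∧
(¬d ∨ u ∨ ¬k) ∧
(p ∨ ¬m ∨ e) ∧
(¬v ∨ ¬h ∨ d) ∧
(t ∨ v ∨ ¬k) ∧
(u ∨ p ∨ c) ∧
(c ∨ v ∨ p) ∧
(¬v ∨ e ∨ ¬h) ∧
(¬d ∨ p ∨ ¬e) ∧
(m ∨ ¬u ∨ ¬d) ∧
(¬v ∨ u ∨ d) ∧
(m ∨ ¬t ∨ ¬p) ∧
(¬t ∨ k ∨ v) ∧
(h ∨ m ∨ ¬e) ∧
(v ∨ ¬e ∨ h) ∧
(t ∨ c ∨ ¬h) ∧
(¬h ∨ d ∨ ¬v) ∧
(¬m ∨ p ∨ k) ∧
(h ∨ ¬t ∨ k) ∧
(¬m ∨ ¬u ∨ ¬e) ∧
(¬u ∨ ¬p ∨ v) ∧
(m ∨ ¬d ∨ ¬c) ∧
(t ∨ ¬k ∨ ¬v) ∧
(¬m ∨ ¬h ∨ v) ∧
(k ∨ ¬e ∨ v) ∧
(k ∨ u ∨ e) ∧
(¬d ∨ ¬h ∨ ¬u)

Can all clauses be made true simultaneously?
No

No, the formula is not satisfiable.

No assignment of truth values to the variables can make all 43 clauses true simultaneously.

The formula is UNSAT (unsatisfiable).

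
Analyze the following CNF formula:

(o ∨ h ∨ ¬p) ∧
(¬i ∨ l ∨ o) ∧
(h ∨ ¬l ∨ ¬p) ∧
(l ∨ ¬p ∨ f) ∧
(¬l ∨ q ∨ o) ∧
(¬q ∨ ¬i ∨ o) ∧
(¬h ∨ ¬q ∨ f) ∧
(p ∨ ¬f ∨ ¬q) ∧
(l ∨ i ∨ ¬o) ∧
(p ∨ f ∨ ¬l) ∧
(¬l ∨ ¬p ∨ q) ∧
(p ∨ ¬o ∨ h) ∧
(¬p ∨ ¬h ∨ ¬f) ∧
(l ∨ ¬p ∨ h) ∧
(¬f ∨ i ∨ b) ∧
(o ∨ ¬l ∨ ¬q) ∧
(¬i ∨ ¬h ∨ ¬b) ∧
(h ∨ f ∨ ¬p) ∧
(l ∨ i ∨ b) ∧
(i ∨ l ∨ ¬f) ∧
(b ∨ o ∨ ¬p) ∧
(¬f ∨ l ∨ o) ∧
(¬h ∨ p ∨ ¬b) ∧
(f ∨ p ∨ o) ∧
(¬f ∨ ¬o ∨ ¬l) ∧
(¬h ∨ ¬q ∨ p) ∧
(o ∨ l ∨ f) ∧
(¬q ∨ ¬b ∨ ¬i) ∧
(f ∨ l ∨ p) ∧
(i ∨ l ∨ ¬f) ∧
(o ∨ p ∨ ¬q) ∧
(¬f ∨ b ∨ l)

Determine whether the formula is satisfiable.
No

No, the formula is not satisfiable.

No assignment of truth values to the variables can make all 32 clauses true simultaneously.

The formula is UNSAT (unsatisfiable).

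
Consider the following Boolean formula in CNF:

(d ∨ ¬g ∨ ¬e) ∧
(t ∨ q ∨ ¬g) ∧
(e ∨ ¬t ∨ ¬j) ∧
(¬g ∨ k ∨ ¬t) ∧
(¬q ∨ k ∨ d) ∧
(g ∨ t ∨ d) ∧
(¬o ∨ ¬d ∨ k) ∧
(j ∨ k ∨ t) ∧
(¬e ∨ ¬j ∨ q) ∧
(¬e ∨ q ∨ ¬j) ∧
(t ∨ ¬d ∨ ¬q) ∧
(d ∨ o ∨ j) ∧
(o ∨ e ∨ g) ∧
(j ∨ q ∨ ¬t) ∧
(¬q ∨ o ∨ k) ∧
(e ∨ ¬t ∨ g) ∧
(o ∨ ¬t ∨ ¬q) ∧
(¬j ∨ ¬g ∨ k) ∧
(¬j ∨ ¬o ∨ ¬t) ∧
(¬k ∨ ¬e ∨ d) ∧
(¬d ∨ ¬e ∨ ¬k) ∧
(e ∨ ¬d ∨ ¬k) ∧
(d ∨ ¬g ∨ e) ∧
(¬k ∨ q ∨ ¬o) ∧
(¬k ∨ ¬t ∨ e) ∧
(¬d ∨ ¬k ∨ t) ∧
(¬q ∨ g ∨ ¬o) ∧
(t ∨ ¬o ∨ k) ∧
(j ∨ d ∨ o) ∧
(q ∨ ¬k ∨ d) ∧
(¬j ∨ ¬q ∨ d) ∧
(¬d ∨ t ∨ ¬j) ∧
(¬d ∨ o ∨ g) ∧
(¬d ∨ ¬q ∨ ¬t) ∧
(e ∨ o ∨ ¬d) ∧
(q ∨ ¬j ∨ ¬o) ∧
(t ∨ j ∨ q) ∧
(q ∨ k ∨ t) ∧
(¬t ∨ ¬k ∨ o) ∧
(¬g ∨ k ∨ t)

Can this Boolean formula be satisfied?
No

No, the formula is not satisfiable.

No assignment of truth values to the variables can make all 40 clauses true simultaneously.

The formula is UNSAT (unsatisfiable).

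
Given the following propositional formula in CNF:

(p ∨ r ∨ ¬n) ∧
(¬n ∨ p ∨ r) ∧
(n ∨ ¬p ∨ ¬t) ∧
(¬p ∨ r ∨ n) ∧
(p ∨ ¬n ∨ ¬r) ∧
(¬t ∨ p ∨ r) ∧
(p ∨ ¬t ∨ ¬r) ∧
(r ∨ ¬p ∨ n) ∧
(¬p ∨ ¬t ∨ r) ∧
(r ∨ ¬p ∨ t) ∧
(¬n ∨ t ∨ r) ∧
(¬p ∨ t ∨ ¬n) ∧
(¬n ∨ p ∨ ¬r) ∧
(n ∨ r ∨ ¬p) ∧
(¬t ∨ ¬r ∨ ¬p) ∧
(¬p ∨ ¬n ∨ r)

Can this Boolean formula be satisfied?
Yes

Yes, the formula is satisfiable.

One satisfying assignment is: n=False, r=False, p=False, t=False

Verification: With this assignment, all 16 clauses evaluate to true.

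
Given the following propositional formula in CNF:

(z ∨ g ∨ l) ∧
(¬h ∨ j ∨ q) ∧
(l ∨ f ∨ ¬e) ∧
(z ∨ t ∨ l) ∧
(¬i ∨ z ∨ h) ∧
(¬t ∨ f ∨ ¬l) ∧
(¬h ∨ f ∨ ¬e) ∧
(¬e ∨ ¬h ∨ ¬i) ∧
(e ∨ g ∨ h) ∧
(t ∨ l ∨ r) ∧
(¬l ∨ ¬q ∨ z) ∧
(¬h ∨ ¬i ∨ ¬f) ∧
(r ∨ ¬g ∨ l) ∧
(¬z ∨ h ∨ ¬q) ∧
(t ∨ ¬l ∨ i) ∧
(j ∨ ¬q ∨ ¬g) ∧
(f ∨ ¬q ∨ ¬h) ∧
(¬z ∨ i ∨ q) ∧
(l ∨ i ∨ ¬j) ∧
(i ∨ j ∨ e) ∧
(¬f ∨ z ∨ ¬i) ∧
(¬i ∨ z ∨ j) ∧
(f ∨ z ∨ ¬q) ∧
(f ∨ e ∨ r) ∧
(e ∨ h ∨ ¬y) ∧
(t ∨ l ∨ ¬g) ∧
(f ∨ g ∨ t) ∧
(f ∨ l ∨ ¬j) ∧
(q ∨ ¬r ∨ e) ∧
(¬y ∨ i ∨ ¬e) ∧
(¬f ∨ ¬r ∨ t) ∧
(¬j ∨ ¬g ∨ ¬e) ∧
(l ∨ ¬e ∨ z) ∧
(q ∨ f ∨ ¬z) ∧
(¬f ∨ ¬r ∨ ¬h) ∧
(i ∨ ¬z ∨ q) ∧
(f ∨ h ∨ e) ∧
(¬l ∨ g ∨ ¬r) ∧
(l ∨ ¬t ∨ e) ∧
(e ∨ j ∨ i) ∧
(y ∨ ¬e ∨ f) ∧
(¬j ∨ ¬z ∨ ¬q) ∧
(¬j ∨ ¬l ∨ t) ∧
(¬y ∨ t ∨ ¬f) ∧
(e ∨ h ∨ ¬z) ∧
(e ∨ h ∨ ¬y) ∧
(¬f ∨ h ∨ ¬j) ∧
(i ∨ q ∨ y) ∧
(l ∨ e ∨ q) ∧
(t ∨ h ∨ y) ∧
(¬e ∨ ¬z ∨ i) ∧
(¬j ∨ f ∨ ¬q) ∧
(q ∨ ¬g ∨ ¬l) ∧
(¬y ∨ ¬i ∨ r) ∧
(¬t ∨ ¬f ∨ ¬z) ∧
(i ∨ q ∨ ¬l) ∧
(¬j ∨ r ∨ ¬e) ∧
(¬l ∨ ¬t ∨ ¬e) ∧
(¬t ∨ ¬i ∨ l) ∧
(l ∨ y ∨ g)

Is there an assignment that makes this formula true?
No

No, the formula is not satisfiable.

No assignment of truth values to the variables can make all 60 clauses true simultaneously.

The formula is UNSAT (unsatisfiable).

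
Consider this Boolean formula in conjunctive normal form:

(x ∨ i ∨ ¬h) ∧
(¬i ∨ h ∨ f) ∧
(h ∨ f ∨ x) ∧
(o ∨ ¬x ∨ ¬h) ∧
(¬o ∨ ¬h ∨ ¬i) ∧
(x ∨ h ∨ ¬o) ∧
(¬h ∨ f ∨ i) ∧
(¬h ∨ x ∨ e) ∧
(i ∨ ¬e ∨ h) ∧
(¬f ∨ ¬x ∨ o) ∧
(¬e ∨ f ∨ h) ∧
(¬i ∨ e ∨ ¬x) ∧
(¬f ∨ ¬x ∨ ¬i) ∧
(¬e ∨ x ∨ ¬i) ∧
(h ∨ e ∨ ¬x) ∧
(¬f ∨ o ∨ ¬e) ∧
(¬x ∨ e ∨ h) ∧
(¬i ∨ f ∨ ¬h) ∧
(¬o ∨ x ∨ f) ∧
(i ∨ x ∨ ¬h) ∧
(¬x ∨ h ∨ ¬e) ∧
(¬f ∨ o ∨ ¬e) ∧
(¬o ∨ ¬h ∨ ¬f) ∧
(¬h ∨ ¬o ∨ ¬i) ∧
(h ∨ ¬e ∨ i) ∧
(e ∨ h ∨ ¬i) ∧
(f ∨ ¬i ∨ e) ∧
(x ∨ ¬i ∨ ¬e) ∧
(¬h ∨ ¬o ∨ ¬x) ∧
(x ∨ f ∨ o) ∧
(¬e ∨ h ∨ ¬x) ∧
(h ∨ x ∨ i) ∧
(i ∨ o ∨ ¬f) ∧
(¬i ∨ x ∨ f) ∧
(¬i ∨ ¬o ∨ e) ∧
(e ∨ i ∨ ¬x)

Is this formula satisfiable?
No

No, the formula is not satisfiable.

No assignment of truth values to the variables can make all 36 clauses true simultaneously.

The formula is UNSAT (unsatisfiable).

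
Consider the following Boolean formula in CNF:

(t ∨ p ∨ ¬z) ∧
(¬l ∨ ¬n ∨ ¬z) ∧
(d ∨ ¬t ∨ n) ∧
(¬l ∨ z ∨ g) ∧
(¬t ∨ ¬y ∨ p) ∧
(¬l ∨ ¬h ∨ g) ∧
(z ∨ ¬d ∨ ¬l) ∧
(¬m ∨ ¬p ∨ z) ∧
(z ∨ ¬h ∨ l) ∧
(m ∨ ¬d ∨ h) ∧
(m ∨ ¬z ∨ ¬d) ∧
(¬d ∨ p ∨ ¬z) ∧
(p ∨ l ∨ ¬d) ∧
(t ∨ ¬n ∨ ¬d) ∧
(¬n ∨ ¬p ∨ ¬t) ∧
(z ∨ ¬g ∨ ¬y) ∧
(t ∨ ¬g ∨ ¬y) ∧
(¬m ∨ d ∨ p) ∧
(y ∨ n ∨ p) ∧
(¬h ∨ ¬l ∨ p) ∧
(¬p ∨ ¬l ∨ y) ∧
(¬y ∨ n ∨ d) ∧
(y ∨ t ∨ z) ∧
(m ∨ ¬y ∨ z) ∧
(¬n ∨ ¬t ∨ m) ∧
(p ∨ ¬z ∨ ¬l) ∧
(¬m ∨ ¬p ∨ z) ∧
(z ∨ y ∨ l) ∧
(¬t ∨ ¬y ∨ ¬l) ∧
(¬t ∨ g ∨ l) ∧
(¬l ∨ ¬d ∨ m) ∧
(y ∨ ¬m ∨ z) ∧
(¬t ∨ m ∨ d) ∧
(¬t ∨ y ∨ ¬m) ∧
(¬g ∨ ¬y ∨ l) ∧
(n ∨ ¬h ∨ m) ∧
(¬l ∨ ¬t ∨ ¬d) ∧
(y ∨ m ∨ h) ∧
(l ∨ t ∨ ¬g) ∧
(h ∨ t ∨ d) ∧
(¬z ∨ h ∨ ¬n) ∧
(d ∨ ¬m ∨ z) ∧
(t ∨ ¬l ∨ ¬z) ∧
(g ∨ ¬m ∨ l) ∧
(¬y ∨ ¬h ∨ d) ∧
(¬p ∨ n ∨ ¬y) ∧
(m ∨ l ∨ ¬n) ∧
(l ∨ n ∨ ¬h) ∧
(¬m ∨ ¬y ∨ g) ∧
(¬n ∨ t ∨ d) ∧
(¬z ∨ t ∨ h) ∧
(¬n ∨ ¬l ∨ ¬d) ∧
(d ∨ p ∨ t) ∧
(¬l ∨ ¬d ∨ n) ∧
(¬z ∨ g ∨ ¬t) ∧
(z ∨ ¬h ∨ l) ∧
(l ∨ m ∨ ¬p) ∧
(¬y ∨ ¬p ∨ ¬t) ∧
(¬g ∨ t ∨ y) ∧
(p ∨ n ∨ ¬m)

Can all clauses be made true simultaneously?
No

No, the formula is not satisfiable.

No assignment of truth values to the variables can make all 60 clauses true simultaneously.

The formula is UNSAT (unsatisfiable).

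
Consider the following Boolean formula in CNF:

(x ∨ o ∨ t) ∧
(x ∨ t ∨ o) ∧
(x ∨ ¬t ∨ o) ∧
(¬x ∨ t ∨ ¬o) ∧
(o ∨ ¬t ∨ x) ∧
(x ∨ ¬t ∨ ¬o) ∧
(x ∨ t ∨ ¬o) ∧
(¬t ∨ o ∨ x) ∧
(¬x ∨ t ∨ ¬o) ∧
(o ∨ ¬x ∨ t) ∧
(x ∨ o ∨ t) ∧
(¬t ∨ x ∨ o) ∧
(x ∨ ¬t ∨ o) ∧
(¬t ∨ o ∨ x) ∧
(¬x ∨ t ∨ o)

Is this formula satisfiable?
Yes

Yes, the formula is satisfiable.

One satisfying assignment is: t=True, x=True, o=False

Verification: With this assignment, all 15 clauses evaluate to true.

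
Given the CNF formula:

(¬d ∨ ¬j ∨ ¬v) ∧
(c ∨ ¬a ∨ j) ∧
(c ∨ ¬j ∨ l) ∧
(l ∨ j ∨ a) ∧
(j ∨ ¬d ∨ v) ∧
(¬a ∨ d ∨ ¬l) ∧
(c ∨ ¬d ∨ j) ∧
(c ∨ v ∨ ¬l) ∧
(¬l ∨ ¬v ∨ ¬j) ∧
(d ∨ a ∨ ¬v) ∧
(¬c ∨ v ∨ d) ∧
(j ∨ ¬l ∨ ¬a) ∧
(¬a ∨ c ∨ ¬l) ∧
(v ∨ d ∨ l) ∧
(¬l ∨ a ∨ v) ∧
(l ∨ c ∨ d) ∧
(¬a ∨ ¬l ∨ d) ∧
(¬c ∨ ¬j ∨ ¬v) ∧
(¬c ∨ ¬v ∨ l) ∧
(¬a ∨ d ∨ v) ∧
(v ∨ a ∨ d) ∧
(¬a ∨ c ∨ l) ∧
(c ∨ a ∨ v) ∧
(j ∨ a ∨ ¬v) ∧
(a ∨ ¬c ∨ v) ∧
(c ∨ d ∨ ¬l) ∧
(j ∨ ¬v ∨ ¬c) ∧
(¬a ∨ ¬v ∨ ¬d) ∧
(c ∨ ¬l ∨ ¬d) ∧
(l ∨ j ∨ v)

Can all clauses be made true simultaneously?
Yes

Yes, the formula is satisfiable.

One satisfying assignment is: c=True, d=True, a=True, v=False, j=True, l=True

Verification: With this assignment, all 30 clauses evaluate to true.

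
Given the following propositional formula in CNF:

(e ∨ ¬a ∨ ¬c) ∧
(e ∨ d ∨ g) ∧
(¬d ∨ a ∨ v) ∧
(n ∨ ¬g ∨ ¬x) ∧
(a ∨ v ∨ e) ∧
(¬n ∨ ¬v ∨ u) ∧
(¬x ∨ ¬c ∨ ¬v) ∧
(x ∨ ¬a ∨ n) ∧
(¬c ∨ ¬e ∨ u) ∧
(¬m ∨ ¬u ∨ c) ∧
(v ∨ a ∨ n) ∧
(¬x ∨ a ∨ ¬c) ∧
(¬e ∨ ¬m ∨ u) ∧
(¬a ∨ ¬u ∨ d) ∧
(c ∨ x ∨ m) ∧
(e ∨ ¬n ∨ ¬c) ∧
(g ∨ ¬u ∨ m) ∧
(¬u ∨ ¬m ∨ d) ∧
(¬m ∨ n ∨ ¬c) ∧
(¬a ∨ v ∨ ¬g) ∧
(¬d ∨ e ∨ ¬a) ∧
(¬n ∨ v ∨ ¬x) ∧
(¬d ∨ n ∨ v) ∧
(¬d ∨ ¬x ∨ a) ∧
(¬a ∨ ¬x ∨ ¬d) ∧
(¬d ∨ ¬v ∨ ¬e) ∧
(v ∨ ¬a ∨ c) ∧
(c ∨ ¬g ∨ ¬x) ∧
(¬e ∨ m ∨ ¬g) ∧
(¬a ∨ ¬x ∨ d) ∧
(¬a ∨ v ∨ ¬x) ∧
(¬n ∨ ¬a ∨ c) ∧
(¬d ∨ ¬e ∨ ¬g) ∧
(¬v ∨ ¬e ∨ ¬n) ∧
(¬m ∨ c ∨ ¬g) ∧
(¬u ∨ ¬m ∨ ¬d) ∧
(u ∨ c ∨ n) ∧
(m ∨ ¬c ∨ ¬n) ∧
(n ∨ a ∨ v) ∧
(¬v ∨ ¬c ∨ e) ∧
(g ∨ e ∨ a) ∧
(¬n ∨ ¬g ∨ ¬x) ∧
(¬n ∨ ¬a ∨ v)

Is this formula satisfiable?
No

No, the formula is not satisfiable.

No assignment of truth values to the variables can make all 43 clauses true simultaneously.

The formula is UNSAT (unsatisfiable).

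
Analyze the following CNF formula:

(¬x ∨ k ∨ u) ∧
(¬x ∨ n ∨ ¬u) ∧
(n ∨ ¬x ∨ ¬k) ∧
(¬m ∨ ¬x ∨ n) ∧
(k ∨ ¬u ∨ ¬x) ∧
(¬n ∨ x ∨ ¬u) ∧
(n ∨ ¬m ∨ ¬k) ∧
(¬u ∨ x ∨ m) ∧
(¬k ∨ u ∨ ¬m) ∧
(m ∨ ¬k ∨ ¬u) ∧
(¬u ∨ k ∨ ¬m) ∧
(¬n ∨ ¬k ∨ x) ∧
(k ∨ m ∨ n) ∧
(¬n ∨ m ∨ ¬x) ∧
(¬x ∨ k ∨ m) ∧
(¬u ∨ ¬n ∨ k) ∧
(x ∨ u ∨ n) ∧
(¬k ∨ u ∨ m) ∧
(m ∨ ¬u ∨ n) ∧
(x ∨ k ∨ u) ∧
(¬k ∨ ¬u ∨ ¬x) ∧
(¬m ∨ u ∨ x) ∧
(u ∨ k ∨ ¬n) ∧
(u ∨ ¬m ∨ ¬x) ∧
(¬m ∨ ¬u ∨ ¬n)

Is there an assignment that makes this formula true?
No

No, the formula is not satisfiable.

No assignment of truth values to the variables can make all 25 clauses true simultaneously.

The formula is UNSAT (unsatisfiable).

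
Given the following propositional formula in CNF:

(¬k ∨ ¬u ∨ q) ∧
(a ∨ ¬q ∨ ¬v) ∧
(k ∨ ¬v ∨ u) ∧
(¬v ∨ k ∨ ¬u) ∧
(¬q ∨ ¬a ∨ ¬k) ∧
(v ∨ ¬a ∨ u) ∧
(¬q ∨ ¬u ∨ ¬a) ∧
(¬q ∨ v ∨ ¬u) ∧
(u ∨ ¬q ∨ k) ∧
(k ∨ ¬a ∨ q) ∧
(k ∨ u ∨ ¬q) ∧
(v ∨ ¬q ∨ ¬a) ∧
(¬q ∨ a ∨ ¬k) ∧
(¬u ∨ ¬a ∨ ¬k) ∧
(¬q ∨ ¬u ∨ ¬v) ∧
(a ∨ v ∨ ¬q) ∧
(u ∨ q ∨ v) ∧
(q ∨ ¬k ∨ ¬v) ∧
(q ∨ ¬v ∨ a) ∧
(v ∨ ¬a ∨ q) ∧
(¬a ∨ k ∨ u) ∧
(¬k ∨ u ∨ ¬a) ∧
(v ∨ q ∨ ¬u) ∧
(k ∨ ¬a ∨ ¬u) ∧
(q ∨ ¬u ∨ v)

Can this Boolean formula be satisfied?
No

No, the formula is not satisfiable.

No assignment of truth values to the variables can make all 25 clauses true simultaneously.

The formula is UNSAT (unsatisfiable).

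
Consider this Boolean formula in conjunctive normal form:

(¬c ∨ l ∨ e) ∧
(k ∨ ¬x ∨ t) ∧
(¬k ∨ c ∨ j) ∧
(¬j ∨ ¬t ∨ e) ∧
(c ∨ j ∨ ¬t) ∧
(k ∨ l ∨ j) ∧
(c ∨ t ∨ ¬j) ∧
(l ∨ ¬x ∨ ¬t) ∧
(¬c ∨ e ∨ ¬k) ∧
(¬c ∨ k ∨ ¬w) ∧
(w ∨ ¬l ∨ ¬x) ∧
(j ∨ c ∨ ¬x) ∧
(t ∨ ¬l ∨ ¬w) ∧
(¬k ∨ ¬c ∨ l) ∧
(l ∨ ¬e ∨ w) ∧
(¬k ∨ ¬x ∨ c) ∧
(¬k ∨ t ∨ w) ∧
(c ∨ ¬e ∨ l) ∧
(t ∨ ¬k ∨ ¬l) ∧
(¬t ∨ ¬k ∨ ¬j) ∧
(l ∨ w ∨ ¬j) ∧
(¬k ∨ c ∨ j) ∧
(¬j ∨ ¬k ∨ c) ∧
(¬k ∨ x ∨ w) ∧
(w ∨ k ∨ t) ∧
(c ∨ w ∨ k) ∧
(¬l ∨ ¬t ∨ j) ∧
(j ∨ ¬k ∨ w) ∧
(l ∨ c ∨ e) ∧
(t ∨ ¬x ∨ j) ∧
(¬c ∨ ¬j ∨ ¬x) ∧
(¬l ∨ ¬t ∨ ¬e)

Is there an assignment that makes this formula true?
No

No, the formula is not satisfiable.

No assignment of truth values to the variables can make all 32 clauses true simultaneously.

The formula is UNSAT (unsatisfiable).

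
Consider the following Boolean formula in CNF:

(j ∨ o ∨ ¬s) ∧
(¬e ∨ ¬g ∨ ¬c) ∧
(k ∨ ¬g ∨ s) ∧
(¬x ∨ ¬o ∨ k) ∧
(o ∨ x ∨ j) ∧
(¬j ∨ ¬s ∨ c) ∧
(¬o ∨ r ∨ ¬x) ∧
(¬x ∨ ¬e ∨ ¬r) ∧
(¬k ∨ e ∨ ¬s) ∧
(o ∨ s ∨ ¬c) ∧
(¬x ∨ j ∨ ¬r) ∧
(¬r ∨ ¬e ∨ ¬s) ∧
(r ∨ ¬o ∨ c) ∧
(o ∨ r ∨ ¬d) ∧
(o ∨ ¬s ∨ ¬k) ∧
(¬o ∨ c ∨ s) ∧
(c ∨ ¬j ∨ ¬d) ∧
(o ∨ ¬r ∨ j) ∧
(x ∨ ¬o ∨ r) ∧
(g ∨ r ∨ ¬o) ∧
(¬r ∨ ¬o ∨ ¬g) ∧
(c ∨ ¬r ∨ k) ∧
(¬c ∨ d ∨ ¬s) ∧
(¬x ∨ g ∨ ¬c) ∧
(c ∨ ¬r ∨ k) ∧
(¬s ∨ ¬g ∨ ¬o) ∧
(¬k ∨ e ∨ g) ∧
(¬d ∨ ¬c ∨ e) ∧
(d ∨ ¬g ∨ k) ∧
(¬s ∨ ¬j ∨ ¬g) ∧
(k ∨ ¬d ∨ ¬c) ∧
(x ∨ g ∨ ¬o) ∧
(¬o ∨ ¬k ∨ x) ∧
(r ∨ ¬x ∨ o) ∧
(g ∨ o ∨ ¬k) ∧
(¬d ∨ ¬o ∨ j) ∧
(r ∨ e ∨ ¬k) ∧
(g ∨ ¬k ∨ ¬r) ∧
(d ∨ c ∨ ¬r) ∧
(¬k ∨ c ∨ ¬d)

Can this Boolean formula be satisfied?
Yes

Yes, the formula is satisfiable.

One satisfying assignment is: c=False, o=False, e=False, s=False, g=False, d=False, r=False, j=True, x=False, k=False

Verification: With this assignment, all 40 clauses evaluate to true.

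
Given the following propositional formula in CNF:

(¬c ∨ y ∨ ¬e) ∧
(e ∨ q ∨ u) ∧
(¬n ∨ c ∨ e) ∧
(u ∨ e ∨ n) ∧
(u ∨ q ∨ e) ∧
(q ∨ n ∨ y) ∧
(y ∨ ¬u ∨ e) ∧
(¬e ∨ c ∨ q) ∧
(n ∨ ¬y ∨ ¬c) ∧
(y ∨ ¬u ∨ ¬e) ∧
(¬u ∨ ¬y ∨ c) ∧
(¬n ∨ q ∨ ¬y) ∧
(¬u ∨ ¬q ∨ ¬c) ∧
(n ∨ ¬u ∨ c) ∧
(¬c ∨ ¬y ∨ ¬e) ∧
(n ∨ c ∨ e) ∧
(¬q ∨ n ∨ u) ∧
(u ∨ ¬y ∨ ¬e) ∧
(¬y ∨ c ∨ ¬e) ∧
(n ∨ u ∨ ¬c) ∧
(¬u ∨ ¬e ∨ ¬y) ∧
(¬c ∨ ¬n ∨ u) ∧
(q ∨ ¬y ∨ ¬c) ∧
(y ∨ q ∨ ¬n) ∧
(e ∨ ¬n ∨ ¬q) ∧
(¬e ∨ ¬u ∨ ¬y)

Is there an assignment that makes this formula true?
Yes

Yes, the formula is satisfiable.

One satisfying assignment is: q=True, e=True, u=False, n=True, y=False, c=False

Verification: With this assignment, all 26 clauses evaluate to true.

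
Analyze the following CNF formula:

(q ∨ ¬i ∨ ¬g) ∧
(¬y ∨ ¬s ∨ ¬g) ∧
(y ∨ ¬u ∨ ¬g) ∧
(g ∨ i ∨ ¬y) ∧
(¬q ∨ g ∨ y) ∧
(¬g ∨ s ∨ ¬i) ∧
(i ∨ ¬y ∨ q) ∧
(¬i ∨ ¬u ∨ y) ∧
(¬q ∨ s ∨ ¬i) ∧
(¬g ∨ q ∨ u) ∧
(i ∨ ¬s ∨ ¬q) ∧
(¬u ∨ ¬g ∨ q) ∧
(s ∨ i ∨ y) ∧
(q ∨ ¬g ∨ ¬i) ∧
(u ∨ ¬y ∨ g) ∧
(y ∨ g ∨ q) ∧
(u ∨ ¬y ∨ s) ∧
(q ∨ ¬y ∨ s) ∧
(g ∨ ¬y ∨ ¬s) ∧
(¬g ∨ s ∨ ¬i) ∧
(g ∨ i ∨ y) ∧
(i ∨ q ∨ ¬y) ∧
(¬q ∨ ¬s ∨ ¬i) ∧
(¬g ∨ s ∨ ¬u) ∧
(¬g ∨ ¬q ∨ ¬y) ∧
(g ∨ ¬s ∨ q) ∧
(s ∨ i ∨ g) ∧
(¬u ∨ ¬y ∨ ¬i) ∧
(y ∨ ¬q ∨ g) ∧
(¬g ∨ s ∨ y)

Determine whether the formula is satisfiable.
No

No, the formula is not satisfiable.

No assignment of truth values to the variables can make all 30 clauses true simultaneously.

The formula is UNSAT (unsatisfiable).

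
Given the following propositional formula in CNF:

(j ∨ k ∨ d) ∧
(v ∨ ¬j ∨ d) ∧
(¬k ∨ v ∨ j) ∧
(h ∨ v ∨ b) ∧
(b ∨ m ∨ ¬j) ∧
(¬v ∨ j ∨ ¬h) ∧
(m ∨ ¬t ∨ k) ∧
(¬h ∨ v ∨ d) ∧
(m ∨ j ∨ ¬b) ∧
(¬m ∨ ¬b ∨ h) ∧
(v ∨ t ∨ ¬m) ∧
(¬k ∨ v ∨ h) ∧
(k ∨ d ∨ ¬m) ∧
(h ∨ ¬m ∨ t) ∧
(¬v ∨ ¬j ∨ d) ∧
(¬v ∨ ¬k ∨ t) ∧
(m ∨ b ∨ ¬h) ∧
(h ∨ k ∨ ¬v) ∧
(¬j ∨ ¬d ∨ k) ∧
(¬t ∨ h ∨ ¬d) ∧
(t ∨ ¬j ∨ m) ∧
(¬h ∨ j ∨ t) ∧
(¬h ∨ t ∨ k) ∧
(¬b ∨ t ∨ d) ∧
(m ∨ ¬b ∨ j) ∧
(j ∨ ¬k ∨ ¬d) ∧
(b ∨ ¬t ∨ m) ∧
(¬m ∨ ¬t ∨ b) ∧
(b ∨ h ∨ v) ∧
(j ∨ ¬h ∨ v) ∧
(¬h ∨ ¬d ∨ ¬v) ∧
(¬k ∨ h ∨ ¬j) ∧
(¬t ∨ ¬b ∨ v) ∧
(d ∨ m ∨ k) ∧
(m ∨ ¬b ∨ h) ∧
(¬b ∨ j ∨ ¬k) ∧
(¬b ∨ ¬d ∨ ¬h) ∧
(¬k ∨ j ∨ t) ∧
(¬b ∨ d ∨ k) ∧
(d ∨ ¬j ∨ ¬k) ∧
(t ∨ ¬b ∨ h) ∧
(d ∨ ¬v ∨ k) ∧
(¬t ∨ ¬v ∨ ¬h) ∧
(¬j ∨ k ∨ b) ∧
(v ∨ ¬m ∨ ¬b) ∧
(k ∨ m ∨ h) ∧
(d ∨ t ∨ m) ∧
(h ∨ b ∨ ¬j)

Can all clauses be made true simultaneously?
No

No, the formula is not satisfiable.

No assignment of truth values to the variables can make all 48 clauses true simultaneously.

The formula is UNSAT (unsatisfiable).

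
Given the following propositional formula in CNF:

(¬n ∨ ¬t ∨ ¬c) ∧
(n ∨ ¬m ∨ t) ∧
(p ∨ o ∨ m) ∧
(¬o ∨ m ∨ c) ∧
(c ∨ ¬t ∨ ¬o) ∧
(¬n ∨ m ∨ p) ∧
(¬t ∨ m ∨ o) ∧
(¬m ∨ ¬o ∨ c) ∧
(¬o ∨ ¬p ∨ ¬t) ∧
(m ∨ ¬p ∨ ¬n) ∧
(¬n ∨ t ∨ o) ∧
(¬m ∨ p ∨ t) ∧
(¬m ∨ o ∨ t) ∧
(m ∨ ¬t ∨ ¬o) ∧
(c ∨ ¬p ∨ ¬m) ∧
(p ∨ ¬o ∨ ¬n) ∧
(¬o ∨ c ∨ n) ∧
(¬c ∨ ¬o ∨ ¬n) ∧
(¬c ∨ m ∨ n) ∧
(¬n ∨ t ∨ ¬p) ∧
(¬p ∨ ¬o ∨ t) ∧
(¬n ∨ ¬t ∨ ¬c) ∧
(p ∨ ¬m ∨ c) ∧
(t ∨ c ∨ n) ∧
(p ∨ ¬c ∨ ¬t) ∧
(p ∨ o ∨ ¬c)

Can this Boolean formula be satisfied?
Yes

Yes, the formula is satisfiable.

One satisfying assignment is: c=True, p=True, m=True, o=False, n=False, t=True

Verification: With this assignment, all 26 clauses evaluate to true.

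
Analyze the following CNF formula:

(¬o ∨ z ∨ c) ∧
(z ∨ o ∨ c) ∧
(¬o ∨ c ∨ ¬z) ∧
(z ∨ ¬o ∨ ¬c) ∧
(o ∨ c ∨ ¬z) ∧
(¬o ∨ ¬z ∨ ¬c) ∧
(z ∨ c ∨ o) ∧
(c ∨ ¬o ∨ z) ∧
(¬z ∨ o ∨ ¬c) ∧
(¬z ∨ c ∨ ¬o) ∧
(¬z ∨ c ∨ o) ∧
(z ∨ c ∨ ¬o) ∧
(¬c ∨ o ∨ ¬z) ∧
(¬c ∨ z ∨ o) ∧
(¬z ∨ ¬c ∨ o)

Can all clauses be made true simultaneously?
No

No, the formula is not satisfiable.

No assignment of truth values to the variables can make all 15 clauses true simultaneously.

The formula is UNSAT (unsatisfiable).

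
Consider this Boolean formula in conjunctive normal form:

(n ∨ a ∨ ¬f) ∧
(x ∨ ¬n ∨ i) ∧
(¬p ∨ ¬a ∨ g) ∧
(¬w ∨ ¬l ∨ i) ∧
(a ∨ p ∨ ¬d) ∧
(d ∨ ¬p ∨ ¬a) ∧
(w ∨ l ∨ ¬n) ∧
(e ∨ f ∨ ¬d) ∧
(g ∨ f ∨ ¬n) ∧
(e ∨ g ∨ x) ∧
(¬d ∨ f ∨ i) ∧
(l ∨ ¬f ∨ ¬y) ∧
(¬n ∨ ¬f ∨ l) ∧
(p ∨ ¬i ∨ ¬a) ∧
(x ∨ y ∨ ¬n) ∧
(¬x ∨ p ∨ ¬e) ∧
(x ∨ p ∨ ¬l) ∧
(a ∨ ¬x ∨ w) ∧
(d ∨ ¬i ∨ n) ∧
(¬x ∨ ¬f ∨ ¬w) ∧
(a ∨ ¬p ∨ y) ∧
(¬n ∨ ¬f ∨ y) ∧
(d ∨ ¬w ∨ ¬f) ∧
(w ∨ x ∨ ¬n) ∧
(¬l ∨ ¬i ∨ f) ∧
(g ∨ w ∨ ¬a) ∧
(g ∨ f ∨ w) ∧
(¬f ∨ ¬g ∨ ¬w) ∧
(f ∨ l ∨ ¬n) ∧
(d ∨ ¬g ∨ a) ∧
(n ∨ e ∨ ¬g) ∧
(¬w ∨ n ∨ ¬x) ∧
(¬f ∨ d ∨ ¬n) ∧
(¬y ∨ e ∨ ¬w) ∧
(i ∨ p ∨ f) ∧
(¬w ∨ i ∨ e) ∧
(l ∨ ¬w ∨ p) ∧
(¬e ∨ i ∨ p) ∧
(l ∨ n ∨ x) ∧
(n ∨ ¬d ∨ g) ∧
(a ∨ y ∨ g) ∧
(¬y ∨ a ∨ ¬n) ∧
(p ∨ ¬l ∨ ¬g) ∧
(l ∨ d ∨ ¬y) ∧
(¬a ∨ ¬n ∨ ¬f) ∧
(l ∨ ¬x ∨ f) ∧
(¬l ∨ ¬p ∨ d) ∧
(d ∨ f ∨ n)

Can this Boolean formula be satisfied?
Yes

Yes, the formula is satisfiable.

One satisfying assignment is: w=False, d=True, i=True, g=True, p=True, x=True, y=False, f=True, l=False, e=True, a=True, n=False

Verification: With this assignment, all 48 clauses evaluate to true.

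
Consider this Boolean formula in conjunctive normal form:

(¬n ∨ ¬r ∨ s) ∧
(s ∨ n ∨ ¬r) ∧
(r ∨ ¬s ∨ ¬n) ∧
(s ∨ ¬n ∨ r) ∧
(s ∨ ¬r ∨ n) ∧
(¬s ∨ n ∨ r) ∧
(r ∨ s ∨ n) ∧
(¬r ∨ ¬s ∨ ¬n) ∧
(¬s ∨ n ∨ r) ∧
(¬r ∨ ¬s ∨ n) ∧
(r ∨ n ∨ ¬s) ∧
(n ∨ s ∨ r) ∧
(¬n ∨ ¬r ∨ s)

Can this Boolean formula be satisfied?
No

No, the formula is not satisfiable.

No assignment of truth values to the variables can make all 13 clauses true simultaneously.

The formula is UNSAT (unsatisfiable).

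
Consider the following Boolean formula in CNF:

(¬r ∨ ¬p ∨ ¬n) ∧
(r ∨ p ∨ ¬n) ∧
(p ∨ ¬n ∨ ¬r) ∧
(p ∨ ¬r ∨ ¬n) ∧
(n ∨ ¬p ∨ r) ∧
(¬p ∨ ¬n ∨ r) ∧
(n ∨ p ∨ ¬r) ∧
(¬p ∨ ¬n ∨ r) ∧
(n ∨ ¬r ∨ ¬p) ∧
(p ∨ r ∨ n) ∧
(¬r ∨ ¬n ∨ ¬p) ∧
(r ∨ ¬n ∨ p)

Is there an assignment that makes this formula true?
No

No, the formula is not satisfiable.

No assignment of truth values to the variables can make all 12 clauses true simultaneously.

The formula is UNSAT (unsatisfiable).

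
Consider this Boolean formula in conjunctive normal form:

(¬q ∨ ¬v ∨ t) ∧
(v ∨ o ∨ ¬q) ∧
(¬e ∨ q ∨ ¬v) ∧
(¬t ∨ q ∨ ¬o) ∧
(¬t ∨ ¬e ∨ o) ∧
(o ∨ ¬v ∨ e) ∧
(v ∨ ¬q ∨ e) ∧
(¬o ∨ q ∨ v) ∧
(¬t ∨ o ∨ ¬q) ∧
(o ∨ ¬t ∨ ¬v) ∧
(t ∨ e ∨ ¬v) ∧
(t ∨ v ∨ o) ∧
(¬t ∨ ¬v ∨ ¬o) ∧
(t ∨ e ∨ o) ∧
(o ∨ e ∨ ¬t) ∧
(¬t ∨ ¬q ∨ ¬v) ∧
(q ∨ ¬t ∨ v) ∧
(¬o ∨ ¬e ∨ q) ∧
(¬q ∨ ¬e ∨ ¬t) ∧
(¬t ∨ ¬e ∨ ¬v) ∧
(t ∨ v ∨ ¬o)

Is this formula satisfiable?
No

No, the formula is not satisfiable.

No assignment of truth values to the variables can make all 21 clauses true simultaneously.

The formula is UNSAT (unsatisfiable).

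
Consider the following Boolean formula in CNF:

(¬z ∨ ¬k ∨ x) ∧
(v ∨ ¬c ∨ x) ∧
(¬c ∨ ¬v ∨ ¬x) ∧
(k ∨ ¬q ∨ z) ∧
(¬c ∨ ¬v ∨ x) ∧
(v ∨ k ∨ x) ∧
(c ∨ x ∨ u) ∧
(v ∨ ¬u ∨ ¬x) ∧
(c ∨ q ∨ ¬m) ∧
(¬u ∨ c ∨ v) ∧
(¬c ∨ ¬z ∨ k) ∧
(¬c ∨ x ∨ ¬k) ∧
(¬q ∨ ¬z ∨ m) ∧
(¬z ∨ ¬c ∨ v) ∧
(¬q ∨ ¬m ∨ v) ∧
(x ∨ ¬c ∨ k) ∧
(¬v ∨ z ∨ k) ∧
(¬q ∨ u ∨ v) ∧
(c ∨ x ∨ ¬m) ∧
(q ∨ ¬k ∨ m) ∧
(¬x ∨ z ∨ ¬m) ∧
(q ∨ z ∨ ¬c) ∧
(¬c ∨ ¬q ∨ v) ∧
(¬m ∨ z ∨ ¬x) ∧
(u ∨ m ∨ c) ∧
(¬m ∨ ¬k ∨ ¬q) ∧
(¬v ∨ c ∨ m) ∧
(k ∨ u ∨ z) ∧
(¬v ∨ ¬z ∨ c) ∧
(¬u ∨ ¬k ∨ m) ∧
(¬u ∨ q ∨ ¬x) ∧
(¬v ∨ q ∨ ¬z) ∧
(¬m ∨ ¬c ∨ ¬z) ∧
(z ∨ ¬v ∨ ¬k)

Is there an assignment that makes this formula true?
No

No, the formula is not satisfiable.

No assignment of truth values to the variables can make all 34 clauses true simultaneously.

The formula is UNSAT (unsatisfiable).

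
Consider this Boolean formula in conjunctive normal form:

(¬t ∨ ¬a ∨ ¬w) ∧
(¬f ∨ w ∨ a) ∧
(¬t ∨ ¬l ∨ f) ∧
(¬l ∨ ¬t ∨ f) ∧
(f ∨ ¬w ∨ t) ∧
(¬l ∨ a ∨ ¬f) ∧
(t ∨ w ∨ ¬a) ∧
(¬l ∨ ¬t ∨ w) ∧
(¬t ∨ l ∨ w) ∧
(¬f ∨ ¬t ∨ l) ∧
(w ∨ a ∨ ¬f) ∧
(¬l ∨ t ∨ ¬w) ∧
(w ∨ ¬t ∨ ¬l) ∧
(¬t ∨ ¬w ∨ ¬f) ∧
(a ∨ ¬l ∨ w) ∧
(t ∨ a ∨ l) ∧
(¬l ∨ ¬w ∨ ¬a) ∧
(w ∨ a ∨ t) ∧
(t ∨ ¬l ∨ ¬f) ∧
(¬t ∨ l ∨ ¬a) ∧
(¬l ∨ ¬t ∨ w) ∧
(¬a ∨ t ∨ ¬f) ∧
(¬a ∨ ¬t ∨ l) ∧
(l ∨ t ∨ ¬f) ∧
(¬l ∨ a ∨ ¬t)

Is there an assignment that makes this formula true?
Yes

Yes, the formula is satisfiable.

One satisfying assignment is: f=False, t=True, w=True, l=False, a=False

Verification: With this assignment, all 25 clauses evaluate to true.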